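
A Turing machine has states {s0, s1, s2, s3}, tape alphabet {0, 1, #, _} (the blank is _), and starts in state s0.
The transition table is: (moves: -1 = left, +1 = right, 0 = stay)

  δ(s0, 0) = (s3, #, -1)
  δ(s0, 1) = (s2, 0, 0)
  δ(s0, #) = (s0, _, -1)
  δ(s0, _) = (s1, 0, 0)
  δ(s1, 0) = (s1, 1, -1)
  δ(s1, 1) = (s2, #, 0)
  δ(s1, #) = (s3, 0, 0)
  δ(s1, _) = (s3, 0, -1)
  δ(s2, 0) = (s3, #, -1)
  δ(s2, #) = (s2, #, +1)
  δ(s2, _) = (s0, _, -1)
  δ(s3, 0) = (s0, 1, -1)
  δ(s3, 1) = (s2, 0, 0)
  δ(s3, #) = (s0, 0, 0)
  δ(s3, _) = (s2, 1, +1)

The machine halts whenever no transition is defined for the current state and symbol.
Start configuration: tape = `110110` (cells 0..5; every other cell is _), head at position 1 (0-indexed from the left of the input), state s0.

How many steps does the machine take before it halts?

19

s0 | __1[1]0110   read 1 → write 0, move 0, go to s2
s2 | __1[0]0110   read 0 → write #, move -1, go to s3
s3 | __[1]#0110   read 1 → write 0, move 0, go to s2
s2 | __[0]#0110   read 0 → write #, move -1, go to s3
s3 | _[_]##0110   read _ → write 1, move +1, go to s2
s2 | _1[#]#0110   read # → write #, move +1, go to s2
s2 | _1#[#]0110   read # → write #, move +1, go to s2
s2 | _1##[0]110   read 0 → write #, move -1, go to s3
s3 | _1#[#]#110   read # → write 0, move 0, go to s0
s0 | _1#[0]#110   read 0 → write #, move -1, go to s3
s3 | _1[#]##110   read # → write 0, move 0, go to s0
s0 | _1[0]##110   read 0 → write #, move -1, go to s3
s3 | _[1]###110   read 1 → write 0, move 0, go to s2
s2 | _[0]###110   read 0 → write #, move -1, go to s3
s3 | [_]####110   read _ → write 1, move +1, go to s2
s2 | 1[#]###110   read # → write #, move +1, go to s2
s2 | 1#[#]##110   read # → write #, move +1, go to s2
s2 | 1##[#]#110   read # → write #, move +1, go to s2
s2 | 1###[#]110   read # → write #, move +1, go to s2
s2 | 1####[1]10
M halts after 19 transitions.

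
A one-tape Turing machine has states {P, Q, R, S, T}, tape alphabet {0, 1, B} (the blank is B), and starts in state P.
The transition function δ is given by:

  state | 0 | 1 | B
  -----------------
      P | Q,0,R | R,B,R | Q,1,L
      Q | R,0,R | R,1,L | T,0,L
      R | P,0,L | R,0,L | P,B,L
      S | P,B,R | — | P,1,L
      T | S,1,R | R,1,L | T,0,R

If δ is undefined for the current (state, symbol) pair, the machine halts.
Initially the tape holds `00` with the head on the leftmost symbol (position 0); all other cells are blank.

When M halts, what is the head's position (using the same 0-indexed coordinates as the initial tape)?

-1

P | BBB[0]0BB   read 0 → write 0, move R, go to Q
Q | BBB0[0]BB   read 0 → write 0, move R, go to R
R | BBB00[B]B   read B → write B, move L, go to P
P | BBB0[0]BB   read 0 → write 0, move R, go to Q
Q | BBB00[B]B   read B → write 0, move L, go to T
T | BBB0[0]0B   read 0 → write 1, move R, go to S
S | BBB01[0]B   read 0 → write B, move R, go to P
P | BBB01B[B]   read B → write 1, move L, go to Q
Q | BBB01[B]1   read B → write 0, move L, go to T
T | BBB0[1]01   read 1 → write 1, move L, go to R
R | BBB[0]101   read 0 → write 0, move L, go to P
P | BB[B]0101   read B → write 1, move L, go to Q
Q | B[B]10101   read B → write 0, move L, go to T
T | [B]010101   read B → write 0, move R, go to T
T | 0[0]10101   read 0 → write 1, move R, go to S
S | 01[1]0101
At halt the head is at cell -1.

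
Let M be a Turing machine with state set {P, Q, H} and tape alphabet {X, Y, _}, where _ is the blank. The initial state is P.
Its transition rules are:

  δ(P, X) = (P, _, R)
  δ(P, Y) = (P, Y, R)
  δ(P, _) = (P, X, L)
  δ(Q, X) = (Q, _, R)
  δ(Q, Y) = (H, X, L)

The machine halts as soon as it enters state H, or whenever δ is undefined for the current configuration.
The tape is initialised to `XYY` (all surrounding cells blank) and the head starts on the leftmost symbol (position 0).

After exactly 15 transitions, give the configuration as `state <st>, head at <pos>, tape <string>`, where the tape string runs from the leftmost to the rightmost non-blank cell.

state=P head=0 tape=[X]YY___   (P,X)→(P,_,R)
state=P head=1 tape=_[Y]Y___   (P,Y)→(P,Y,R)
state=P head=2 tape=_Y[Y]___   (P,Y)→(P,Y,R)
state=P head=3 tape=_YY[_]__   (P,_)→(P,X,L)
state=P head=2 tape=_Y[Y]X__   (P,Y)→(P,Y,R)
state=P head=3 tape=_YY[X]__   (P,X)→(P,_,R)
state=P head=4 tape=_YY_[_]_   (P,_)→(P,X,L)
state=P head=3 tape=_YY[_]X_   (P,_)→(P,X,L)
state=P head=2 tape=_Y[Y]XX_   (P,Y)→(P,Y,R)
state=P head=3 tape=_YY[X]X_   (P,X)→(P,_,R)
state=P head=4 tape=_YY_[X]_   (P,X)→(P,_,R)
state=P head=5 tape=_YY__[_]   (P,_)→(P,X,L)
state=P head=4 tape=_YY_[_]X   (P,_)→(P,X,L)
state=P head=3 tape=_YY[_]XX   (P,_)→(P,X,L)
state=P head=2 tape=_Y[Y]XXX   (P,Y)→(P,Y,R)
state=P head=3 tape=_YY[X]XX
After 15 steps: state P, head at 3, tape YYXXX.

state P, head at 3, tape YYXXX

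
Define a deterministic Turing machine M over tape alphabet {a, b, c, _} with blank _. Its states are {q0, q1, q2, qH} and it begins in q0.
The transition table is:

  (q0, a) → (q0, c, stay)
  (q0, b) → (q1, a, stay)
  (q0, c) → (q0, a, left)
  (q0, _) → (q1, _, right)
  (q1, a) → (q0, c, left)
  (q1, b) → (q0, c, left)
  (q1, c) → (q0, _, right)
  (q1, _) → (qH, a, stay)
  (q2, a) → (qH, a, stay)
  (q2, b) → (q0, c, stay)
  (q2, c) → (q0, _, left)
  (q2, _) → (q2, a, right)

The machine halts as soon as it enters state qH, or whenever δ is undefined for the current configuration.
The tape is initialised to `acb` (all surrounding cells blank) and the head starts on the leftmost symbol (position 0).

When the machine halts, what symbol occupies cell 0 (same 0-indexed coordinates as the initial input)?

state=q0 head=0 tape=_[a]cb__   (q0,a)→(q0,c,stay)
state=q0 head=0 tape=_[c]cb__   (q0,c)→(q0,a,left)
state=q0 head=-1 tape=[_]acb__   (q0,_)→(q1,_,right)
state=q1 head=0 tape=_[a]cb__   (q1,a)→(q0,c,left)
state=q0 head=-1 tape=[_]ccb__   (q0,_)→(q1,_,right)
state=q1 head=0 tape=_[c]cb__   (q1,c)→(q0,_,right)
state=q0 head=1 tape=__[c]b__   (q0,c)→(q0,a,left)
state=q0 head=0 tape=_[_]ab__   (q0,_)→(q1,_,right)
state=q1 head=1 tape=__[a]b__   (q1,a)→(q0,c,left)
state=q0 head=0 tape=_[_]cb__   (q0,_)→(q1,_,right)
state=q1 head=1 tape=__[c]b__   (q1,c)→(q0,_,right)
state=q0 head=2 tape=___[b]__   (q0,b)→(q1,a,stay)
state=q1 head=2 tape=___[a]__   (q1,a)→(q0,c,left)
state=q0 head=1 tape=__[_]c__   (q0,_)→(q1,_,right)
state=q1 head=2 tape=___[c]__   (q1,c)→(q0,_,right)
state=q0 head=3 tape=____[_]_   (q0,_)→(q1,_,right)
state=q1 head=4 tape=_____[_]   (q1,_)→(qH,a,stay)
state=qH head=4 tape=_____[a]
Cell 0 holds _ when M halts.

_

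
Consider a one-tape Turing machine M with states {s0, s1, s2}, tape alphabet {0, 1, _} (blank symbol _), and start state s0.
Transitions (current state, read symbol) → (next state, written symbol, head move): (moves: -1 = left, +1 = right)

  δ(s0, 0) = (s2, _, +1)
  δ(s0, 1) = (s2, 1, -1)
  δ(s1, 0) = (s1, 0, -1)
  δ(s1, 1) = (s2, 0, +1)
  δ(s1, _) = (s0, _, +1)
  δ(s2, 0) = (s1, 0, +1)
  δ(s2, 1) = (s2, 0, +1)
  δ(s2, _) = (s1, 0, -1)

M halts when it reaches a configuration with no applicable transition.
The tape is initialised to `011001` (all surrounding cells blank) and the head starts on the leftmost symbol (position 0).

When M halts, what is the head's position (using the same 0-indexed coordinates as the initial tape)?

state=s0 head=0 tape=[0]11001___   (s0,0)→(s2,_,+1)
state=s2 head=1 tape=_[1]1001___   (s2,1)→(s2,0,+1)
state=s2 head=2 tape=_0[1]001___   (s2,1)→(s2,0,+1)
state=s2 head=3 tape=_00[0]01___   (s2,0)→(s1,0,+1)
state=s1 head=4 tape=_000[0]1___   (s1,0)→(s1,0,-1)
state=s1 head=3 tape=_00[0]01___   (s1,0)→(s1,0,-1)
state=s1 head=2 tape=_0[0]001___   (s1,0)→(s1,0,-1)
state=s1 head=1 tape=_[0]0001___   (s1,0)→(s1,0,-1)
state=s1 head=0 tape=[_]00001___   (s1,_)→(s0,_,+1)
state=s0 head=1 tape=_[0]0001___   (s0,0)→(s2,_,+1)
state=s2 head=2 tape=__[0]001___   (s2,0)→(s1,0,+1)
state=s1 head=3 tape=__0[0]01___   (s1,0)→(s1,0,-1)
state=s1 head=2 tape=__[0]001___   (s1,0)→(s1,0,-1)
state=s1 head=1 tape=_[_]0001___   (s1,_)→(s0,_,+1)
state=s0 head=2 tape=__[0]001___   (s0,0)→(s2,_,+1)
state=s2 head=3 tape=___[0]01___   (s2,0)→(s1,0,+1)
state=s1 head=4 tape=___0[0]1___   (s1,0)→(s1,0,-1)
state=s1 head=3 tape=___[0]01___   (s1,0)→(s1,0,-1)
state=s1 head=2 tape=__[_]001___   (s1,_)→(s0,_,+1)
state=s0 head=3 tape=___[0]01___   (s0,0)→(s2,_,+1)
state=s2 head=4 tape=____[0]1___   (s2,0)→(s1,0,+1)
state=s1 head=5 tape=____0[1]___   (s1,1)→(s2,0,+1)
state=s2 head=6 tape=____00[_]__   (s2,_)→(s1,0,-1)
state=s1 head=5 tape=____0[0]0__   (s1,0)→(s1,0,-1)
state=s1 head=4 tape=____[0]00__   (s1,0)→(s1,0,-1)
state=s1 head=3 tape=___[_]000__   (s1,_)→(s0,_,+1)
state=s0 head=4 tape=____[0]00__   (s0,0)→(s2,_,+1)
state=s2 head=5 tape=_____[0]0__   (s2,0)→(s1,0,+1)
state=s1 head=6 tape=_____0[0]__   (s1,0)→(s1,0,-1)
state=s1 head=5 tape=_____[0]0__   (s1,0)→(s1,0,-1)
state=s1 head=4 tape=____[_]00__   (s1,_)→(s0,_,+1)
state=s0 head=5 tape=_____[0]0__   (s0,0)→(s2,_,+1)
state=s2 head=6 tape=______[0]__   (s2,0)→(s1,0,+1)
state=s1 head=7 tape=______0[_]_   (s1,_)→(s0,_,+1)
state=s0 head=8 tape=______0_[_]
At halt the head is at cell 8.

8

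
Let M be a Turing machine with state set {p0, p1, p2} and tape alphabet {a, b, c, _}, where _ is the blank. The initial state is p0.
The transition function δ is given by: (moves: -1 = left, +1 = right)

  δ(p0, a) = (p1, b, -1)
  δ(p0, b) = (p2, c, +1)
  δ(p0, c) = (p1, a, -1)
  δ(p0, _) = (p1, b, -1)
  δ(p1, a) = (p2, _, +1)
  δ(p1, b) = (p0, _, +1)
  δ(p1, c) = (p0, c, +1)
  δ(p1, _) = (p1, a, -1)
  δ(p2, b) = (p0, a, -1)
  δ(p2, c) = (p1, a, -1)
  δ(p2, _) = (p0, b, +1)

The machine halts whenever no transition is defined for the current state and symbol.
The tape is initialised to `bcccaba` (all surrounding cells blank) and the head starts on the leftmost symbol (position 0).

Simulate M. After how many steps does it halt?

16

state=p0 head=0 tape=[b]cccaba   (p0,b)→(p2,c,+1)
state=p2 head=1 tape=c[c]ccaba   (p2,c)→(p1,a,-1)
state=p1 head=0 tape=[c]accaba   (p1,c)→(p0,c,+1)
state=p0 head=1 tape=c[a]ccaba   (p0,a)→(p1,b,-1)
state=p1 head=0 tape=[c]bccaba   (p1,c)→(p0,c,+1)
state=p0 head=1 tape=c[b]ccaba   (p0,b)→(p2,c,+1)
state=p2 head=2 tape=cc[c]caba   (p2,c)→(p1,a,-1)
state=p1 head=1 tape=c[c]acaba   (p1,c)→(p0,c,+1)
state=p0 head=2 tape=cc[a]caba   (p0,a)→(p1,b,-1)
state=p1 head=1 tape=c[c]bcaba   (p1,c)→(p0,c,+1)
state=p0 head=2 tape=cc[b]caba   (p0,b)→(p2,c,+1)
state=p2 head=3 tape=ccc[c]aba   (p2,c)→(p1,a,-1)
state=p1 head=2 tape=cc[c]aaba   (p1,c)→(p0,c,+1)
state=p0 head=3 tape=ccc[a]aba   (p0,a)→(p1,b,-1)
state=p1 head=2 tape=cc[c]baba   (p1,c)→(p0,c,+1)
state=p0 head=3 tape=ccc[b]aba   (p0,b)→(p2,c,+1)
state=p2 head=4 tape=cccc[a]ba
M halts after 16 transitions.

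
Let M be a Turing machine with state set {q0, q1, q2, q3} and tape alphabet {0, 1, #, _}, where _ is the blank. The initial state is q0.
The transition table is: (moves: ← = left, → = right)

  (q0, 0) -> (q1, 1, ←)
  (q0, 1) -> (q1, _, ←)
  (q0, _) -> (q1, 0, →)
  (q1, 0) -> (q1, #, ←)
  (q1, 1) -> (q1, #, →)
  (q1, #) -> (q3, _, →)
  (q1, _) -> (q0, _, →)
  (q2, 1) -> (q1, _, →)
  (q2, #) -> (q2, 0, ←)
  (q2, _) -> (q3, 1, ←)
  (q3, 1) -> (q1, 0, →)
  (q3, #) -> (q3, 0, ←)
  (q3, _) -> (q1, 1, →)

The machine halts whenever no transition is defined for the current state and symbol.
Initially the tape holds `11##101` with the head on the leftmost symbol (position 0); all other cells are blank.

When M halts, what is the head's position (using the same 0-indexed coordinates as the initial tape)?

4

q0 | _[1]1##101   read 1 → write _, move ←, go to q1
q1 | [_]_1##101   read _ → write _, move →, go to q0
q0 | _[_]1##101   read _ → write 0, move →, go to q1
q1 | _0[1]##101   read 1 → write #, move →, go to q1
q1 | _0#[#]#101   read # → write _, move →, go to q3
q3 | _0#_[#]101   read # → write 0, move ←, go to q3
q3 | _0#[_]0101   read _ → write 1, move →, go to q1
q1 | _0#1[0]101   read 0 → write #, move ←, go to q1
q1 | _0#[1]#101   read 1 → write #, move →, go to q1
q1 | _0##[#]101   read # → write _, move →, go to q3
q3 | _0##_[1]01   read 1 → write 0, move →, go to q1
q1 | _0##_0[0]1   read 0 → write #, move ←, go to q1
q1 | _0##_[0]#1   read 0 → write #, move ←, go to q1
q1 | _0##[_]##1   read _ → write _, move →, go to q0
q0 | _0##_[#]#1
At halt the head is at cell 4.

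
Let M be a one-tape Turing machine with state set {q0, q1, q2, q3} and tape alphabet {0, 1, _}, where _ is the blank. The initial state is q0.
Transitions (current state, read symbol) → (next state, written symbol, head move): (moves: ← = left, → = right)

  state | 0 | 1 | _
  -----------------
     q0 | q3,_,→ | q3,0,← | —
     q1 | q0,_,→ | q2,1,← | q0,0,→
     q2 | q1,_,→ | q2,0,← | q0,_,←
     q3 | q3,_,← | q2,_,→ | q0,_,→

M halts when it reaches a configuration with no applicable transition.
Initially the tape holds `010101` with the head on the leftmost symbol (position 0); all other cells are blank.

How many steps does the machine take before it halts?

q0 | [0]10101   read 0 → write _, move →, go to q3
q3 | _[1]0101   read 1 → write _, move →, go to q2
q2 | __[0]101   read 0 → write _, move →, go to q1
q1 | ___[1]01   read 1 → write 1, move ←, go to q2
q2 | __[_]101   read _ → write _, move ←, go to q0
q0 | _[_]_101
M halts after 5 transitions.

5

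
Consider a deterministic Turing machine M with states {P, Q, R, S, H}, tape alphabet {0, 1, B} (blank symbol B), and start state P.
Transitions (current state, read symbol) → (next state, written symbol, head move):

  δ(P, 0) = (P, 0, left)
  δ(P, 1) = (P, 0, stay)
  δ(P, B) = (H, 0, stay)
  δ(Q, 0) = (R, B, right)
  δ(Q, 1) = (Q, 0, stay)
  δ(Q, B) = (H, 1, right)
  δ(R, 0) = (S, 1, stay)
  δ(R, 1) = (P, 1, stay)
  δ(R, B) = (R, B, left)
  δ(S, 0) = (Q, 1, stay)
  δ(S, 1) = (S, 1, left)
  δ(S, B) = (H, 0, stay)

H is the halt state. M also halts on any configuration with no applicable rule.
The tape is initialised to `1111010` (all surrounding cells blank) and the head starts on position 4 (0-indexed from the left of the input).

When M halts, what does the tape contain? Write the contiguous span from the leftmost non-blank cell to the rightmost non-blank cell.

00000010

state=P head=4 tape=B1111[0]10   (P,0)→(P,0,left)
state=P head=3 tape=B111[1]010   (P,1)→(P,0,stay)
state=P head=3 tape=B111[0]010   (P,0)→(P,0,left)
state=P head=2 tape=B11[1]0010   (P,1)→(P,0,stay)
state=P head=2 tape=B11[0]0010   (P,0)→(P,0,left)
state=P head=1 tape=B1[1]00010   (P,1)→(P,0,stay)
state=P head=1 tape=B1[0]00010   (P,0)→(P,0,left)
state=P head=0 tape=B[1]000010   (P,1)→(P,0,stay)
state=P head=0 tape=B[0]000010   (P,0)→(P,0,left)
state=P head=-1 tape=[B]0000010   (P,B)→(H,0,stay)
state=H head=-1 tape=[0]0000010
The non-blank tape span at halt is 00000010.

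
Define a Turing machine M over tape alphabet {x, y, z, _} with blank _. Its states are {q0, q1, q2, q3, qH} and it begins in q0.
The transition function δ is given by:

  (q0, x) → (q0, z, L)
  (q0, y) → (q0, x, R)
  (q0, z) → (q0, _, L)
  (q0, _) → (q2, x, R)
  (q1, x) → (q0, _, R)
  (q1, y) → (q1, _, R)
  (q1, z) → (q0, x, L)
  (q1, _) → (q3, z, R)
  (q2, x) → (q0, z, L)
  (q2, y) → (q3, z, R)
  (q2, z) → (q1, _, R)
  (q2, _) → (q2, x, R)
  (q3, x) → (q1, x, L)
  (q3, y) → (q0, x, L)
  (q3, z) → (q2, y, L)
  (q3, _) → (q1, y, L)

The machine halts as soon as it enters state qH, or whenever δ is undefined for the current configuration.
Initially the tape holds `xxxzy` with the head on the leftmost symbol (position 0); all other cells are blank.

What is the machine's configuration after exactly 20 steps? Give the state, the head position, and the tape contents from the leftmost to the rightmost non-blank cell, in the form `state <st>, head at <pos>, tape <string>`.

state=q0 head=0 tape=__[x]xxzy   (q0,x)→(q0,z,L)
state=q0 head=-1 tape=_[_]zxxzy   (q0,_)→(q2,x,R)
state=q2 head=0 tape=_x[z]xxzy   (q2,z)→(q1,_,R)
state=q1 head=1 tape=_x_[x]xzy   (q1,x)→(q0,_,R)
state=q0 head=2 tape=_x__[x]zy   (q0,x)→(q0,z,L)
state=q0 head=1 tape=_x_[_]zzy   (q0,_)→(q2,x,R)
state=q2 head=2 tape=_x_x[z]zy   (q2,z)→(q1,_,R)
state=q1 head=3 tape=_x_x_[z]y   (q1,z)→(q0,x,L)
state=q0 head=2 tape=_x_x[_]xy   (q0,_)→(q2,x,R)
state=q2 head=3 tape=_x_xx[x]y   (q2,x)→(q0,z,L)
state=q0 head=2 tape=_x_x[x]zy   (q0,x)→(q0,z,L)
state=q0 head=1 tape=_x_[x]zzy   (q0,x)→(q0,z,L)
state=q0 head=0 tape=_x[_]zzzy   (q0,_)→(q2,x,R)
state=q2 head=1 tape=_xx[z]zzy   (q2,z)→(q1,_,R)
state=q1 head=2 tape=_xx_[z]zy   (q1,z)→(q0,x,L)
state=q0 head=1 tape=_xx[_]xzy   (q0,_)→(q2,x,R)
state=q2 head=2 tape=_xxx[x]zy   (q2,x)→(q0,z,L)
state=q0 head=1 tape=_xx[x]zzy   (q0,x)→(q0,z,L)
state=q0 head=0 tape=_x[x]zzzy   (q0,x)→(q0,z,L)
state=q0 head=-1 tape=_[x]zzzzy   (q0,x)→(q0,z,L)
state=q0 head=-2 tape=[_]zzzzzy
After 20 steps: state q0, head at -2, tape zzzzzy.

state q0, head at -2, tape zzzzzy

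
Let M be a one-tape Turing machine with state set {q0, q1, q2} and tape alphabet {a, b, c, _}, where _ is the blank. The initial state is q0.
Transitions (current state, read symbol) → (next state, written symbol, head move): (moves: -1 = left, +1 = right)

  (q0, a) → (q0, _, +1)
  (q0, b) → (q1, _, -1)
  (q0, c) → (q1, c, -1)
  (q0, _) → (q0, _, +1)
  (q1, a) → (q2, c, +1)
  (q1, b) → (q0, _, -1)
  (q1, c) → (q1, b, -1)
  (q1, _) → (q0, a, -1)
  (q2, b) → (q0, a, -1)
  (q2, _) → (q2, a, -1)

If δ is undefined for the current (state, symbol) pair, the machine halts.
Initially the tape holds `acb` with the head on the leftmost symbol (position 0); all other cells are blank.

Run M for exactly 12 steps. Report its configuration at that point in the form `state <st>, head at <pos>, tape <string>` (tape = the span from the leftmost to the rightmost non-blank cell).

state q0, head at 0, tape acb

q0 | _[a]cb   read a → write _, move +1, go to q0
q0 | __[c]b   read c → write c, move -1, go to q1
q1 | _[_]cb   read _ → write a, move -1, go to q0
q0 | [_]acb   read _ → write _, move +1, go to q0
q0 | _[a]cb   read a → write _, move +1, go to q0
q0 | __[c]b   read c → write c, move -1, go to q1
q1 | _[_]cb   read _ → write a, move -1, go to q0
q0 | [_]acb   read _ → write _, move +1, go to q0
q0 | _[a]cb   read a → write _, move +1, go to q0
q0 | __[c]b   read c → write c, move -1, go to q1
q1 | _[_]cb   read _ → write a, move -1, go to q0
q0 | [_]acb   read _ → write _, move +1, go to q0
q0 | _[a]cb
After 12 steps: state q0, head at 0, tape acb.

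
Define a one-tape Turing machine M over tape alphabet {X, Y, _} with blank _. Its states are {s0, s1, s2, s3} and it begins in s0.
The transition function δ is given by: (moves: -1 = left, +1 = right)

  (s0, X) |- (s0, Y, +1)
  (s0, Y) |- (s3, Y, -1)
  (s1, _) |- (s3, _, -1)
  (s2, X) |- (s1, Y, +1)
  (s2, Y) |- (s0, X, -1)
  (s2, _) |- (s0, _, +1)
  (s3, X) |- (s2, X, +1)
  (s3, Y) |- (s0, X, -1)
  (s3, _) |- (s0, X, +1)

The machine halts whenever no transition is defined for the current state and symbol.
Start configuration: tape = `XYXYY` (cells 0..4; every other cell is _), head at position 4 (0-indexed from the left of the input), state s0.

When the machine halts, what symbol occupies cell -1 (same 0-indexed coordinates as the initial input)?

X

state=s0 head=4 tape=__XYXY[Y]   (s0,Y)→(s3,Y,-1)
state=s3 head=3 tape=__XYX[Y]Y   (s3,Y)→(s0,X,-1)
state=s0 head=2 tape=__XY[X]XY   (s0,X)→(s0,Y,+1)
state=s0 head=3 tape=__XYY[X]Y   (s0,X)→(s0,Y,+1)
state=s0 head=4 tape=__XYYY[Y]   (s0,Y)→(s3,Y,-1)
state=s3 head=3 tape=__XYY[Y]Y   (s3,Y)→(s0,X,-1)
state=s0 head=2 tape=__XY[Y]XY   (s0,Y)→(s3,Y,-1)
state=s3 head=1 tape=__X[Y]YXY   (s3,Y)→(s0,X,-1)
state=s0 head=0 tape=__[X]XYXY   (s0,X)→(s0,Y,+1)
state=s0 head=1 tape=__Y[X]YXY   (s0,X)→(s0,Y,+1)
state=s0 head=2 tape=__YY[Y]XY   (s0,Y)→(s3,Y,-1)
state=s3 head=1 tape=__Y[Y]YXY   (s3,Y)→(s0,X,-1)
state=s0 head=0 tape=__[Y]XYXY   (s0,Y)→(s3,Y,-1)
state=s3 head=-1 tape=_[_]YXYXY   (s3,_)→(s0,X,+1)
state=s0 head=0 tape=_X[Y]XYXY   (s0,Y)→(s3,Y,-1)
state=s3 head=-1 tape=_[X]YXYXY   (s3,X)→(s2,X,+1)
state=s2 head=0 tape=_X[Y]XYXY   (s2,Y)→(s0,X,-1)
state=s0 head=-1 tape=_[X]XXYXY   (s0,X)→(s0,Y,+1)
state=s0 head=0 tape=_Y[X]XYXY   (s0,X)→(s0,Y,+1)
state=s0 head=1 tape=_YY[X]YXY   (s0,X)→(s0,Y,+1)
state=s0 head=2 tape=_YYY[Y]XY   (s0,Y)→(s3,Y,-1)
state=s3 head=1 tape=_YY[Y]YXY   (s3,Y)→(s0,X,-1)
state=s0 head=0 tape=_Y[Y]XYXY   (s0,Y)→(s3,Y,-1)
state=s3 head=-1 tape=_[Y]YXYXY   (s3,Y)→(s0,X,-1)
state=s0 head=-2 tape=[_]XYXYXY
Cell -1 holds X when M halts.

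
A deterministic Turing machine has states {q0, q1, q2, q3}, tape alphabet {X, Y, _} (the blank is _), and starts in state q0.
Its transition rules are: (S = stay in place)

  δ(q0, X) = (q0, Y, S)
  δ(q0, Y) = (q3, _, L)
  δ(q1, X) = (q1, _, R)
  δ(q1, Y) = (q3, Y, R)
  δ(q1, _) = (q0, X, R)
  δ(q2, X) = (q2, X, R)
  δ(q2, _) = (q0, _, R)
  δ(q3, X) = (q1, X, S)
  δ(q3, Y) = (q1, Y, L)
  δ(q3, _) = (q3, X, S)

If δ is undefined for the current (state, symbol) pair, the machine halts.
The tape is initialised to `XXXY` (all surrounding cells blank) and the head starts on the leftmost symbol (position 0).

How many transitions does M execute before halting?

q0 | _[X]XXY_   read X → write Y, move S, go to q0
q0 | _[Y]XXY_   read Y → write _, move L, go to q3
q3 | [_]_XXY_   read _ → write X, move S, go to q3
q3 | [X]_XXY_   read X → write X, move S, go to q1
q1 | [X]_XXY_   read X → write _, move R, go to q1
q1 | _[_]XXY_   read _ → write X, move R, go to q0
q0 | _X[X]XY_   read X → write Y, move S, go to q0
q0 | _X[Y]XY_   read Y → write _, move L, go to q3
q3 | _[X]_XY_   read X → write X, move S, go to q1
q1 | _[X]_XY_   read X → write _, move R, go to q1
q1 | __[_]XY_   read _ → write X, move R, go to q0
q0 | __X[X]Y_   read X → write Y, move S, go to q0
q0 | __X[Y]Y_   read Y → write _, move L, go to q3
q3 | __[X]_Y_   read X → write X, move S, go to q1
q1 | __[X]_Y_   read X → write _, move R, go to q1
q1 | ___[_]Y_   read _ → write X, move R, go to q0
q0 | ___X[Y]_   read Y → write _, move L, go to q3
q3 | ___[X]__   read X → write X, move S, go to q1
q1 | ___[X]__   read X → write _, move R, go to q1
q1 | ____[_]_   read _ → write X, move R, go to q0
q0 | ____X[_]
M halts after 20 transitions.

20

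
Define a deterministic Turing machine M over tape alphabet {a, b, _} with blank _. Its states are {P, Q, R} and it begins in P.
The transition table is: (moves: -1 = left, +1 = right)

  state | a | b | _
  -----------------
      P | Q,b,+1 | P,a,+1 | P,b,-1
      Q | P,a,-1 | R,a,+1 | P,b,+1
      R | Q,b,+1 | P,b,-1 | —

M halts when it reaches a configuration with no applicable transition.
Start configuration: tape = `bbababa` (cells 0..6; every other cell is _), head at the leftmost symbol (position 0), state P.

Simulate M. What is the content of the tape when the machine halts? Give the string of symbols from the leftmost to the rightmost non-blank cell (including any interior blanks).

aababababa

P | [b]bababa____   read b → write a, move +1, go to P
P | a[b]ababa____   read b → write a, move +1, go to P
P | aa[a]baba____   read a → write b, move +1, go to Q
Q | aab[b]aba____   read b → write a, move +1, go to R
R | aaba[a]ba____   read a → write b, move +1, go to Q
Q | aabab[b]a____   read b → write a, move +1, go to R
R | aababa[a]____   read a → write b, move +1, go to Q
Q | aababab[_]___   read _ → write b, move +1, go to P
P | aabababb[_]__   read _ → write b, move -1, go to P
P | aababab[b]b__   read b → write a, move +1, go to P
P | aabababa[b]__   read b → write a, move +1, go to P
P | aabababaa[_]_   read _ → write b, move -1, go to P
P | aabababa[a]b_   read a → write b, move +1, go to Q
Q | aabababab[b]_   read b → write a, move +1, go to R
R | aababababa[_]
The non-blank tape span at halt is aababababa.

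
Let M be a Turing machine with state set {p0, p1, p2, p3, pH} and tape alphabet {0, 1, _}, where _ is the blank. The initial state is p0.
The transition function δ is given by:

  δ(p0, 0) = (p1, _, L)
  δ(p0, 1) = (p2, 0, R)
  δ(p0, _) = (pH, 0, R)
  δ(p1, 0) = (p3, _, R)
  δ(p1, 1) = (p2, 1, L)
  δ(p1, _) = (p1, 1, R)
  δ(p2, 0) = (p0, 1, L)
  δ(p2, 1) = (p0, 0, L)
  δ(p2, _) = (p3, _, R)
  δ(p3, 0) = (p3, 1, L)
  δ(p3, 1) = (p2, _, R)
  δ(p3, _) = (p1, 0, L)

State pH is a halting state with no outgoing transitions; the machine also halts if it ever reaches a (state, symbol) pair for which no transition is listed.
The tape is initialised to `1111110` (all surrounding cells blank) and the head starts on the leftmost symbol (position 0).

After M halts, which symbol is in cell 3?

0

state=p0 head=0 tape=_[1]111110   (p0,1)→(p2,0,R)
state=p2 head=1 tape=_0[1]11110   (p2,1)→(p0,0,L)
state=p0 head=0 tape=_[0]011110   (p0,0)→(p1,_,L)
state=p1 head=-1 tape=[_]_011110   (p1,_)→(p1,1,R)
state=p1 head=0 tape=1[_]011110   (p1,_)→(p1,1,R)
state=p1 head=1 tape=11[0]11110   (p1,0)→(p3,_,R)
state=p3 head=2 tape=11_[1]1110   (p3,1)→(p2,_,R)
state=p2 head=3 tape=11__[1]110   (p2,1)→(p0,0,L)
state=p0 head=2 tape=11_[_]0110   (p0,_)→(pH,0,R)
state=pH head=3 tape=11_0[0]110
Cell 3 holds 0 when M halts.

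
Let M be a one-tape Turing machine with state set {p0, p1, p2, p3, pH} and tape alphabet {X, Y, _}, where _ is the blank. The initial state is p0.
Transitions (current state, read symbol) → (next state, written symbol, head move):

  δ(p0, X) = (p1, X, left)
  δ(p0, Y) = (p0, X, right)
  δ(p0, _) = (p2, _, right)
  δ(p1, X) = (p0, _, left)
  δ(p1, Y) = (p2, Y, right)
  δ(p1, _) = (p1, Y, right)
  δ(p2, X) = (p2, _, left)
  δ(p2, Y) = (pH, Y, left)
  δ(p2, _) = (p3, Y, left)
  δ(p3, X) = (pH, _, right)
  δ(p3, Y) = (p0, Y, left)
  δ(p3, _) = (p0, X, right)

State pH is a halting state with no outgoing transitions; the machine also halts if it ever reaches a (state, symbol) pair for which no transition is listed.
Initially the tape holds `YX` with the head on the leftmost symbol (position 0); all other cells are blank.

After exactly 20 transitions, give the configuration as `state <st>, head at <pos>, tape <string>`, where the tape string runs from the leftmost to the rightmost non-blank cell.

state p1, head at -2, tape XX_X

p0 | __[Y]X   read Y → write X, move right, go to p0
p0 | __X[X]   read X → write X, move left, go to p1
p1 | __[X]X   read X → write _, move left, go to p0
p0 | _[_]_X   read _ → write _, move right, go to p2
p2 | __[_]X   read _ → write Y, move left, go to p3
p3 | _[_]YX   read _ → write X, move right, go to p0
p0 | _X[Y]X   read Y → write X, move right, go to p0
p0 | _XX[X]   read X → write X, move left, go to p1
p1 | _X[X]X   read X → write _, move left, go to p0
p0 | _[X]_X   read X → write X, move left, go to p1
p1 | [_]X_X   read _ → write Y, move right, go to p1
p1 | Y[X]_X   read X → write _, move left, go to p0
p0 | [Y]__X   read Y → write X, move right, go to p0
p0 | X[_]_X   read _ → write _, move right, go to p2
p2 | X_[_]X   read _ → write Y, move left, go to p3
p3 | X[_]YX   read _ → write X, move right, go to p0
p0 | XX[Y]X   read Y → write X, move right, go to p0
p0 | XXX[X]   read X → write X, move left, go to p1
p1 | XX[X]X   read X → write _, move left, go to p0
p0 | X[X]_X   read X → write X, move left, go to p1
p1 | [X]X_X
After 20 steps: state p1, head at -2, tape XX_X.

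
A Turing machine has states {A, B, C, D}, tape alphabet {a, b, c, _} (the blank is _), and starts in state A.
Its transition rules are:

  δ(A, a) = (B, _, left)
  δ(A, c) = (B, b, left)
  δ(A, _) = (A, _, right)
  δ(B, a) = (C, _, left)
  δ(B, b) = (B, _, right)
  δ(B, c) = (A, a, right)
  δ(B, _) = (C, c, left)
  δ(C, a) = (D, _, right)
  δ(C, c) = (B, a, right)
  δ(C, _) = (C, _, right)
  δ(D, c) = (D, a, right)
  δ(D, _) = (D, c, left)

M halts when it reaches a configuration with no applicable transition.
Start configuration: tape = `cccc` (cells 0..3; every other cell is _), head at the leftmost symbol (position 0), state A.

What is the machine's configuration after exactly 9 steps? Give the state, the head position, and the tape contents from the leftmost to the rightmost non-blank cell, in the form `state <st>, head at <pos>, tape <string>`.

state=A head=0 tape=__[c]ccc   (A,c)→(B,b,left)
state=B head=-1 tape=_[_]bccc   (B,_)→(C,c,left)
state=C head=-2 tape=[_]cbccc   (C,_)→(C,_,right)
state=C head=-1 tape=_[c]bccc   (C,c)→(B,a,right)
state=B head=0 tape=_a[b]ccc   (B,b)→(B,_,right)
state=B head=1 tape=_a_[c]cc   (B,c)→(A,a,right)
state=A head=2 tape=_a_a[c]c   (A,c)→(B,b,left)
state=B head=1 tape=_a_[a]bc   (B,a)→(C,_,left)
state=C head=0 tape=_a[_]_bc   (C,_)→(C,_,right)
state=C head=1 tape=_a_[_]bc
After 9 steps: state C, head at 1, tape a__bc.

state C, head at 1, tape a__bc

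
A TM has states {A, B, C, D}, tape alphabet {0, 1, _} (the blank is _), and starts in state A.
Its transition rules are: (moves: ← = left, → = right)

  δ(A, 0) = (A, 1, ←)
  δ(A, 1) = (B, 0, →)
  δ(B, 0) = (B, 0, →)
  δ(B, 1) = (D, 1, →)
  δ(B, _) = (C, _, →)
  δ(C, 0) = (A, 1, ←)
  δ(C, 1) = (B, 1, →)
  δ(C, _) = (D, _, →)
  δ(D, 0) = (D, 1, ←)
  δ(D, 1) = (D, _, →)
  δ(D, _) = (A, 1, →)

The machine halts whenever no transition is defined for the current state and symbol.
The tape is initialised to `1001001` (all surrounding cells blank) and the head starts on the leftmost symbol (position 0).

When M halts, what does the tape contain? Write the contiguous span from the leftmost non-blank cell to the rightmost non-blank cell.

000_1011

A | [1]001001__   read 1 → write 0, move →, go to B
B | 0[0]01001__   read 0 → write 0, move →, go to B
B | 00[0]1001__   read 0 → write 0, move →, go to B
B | 000[1]001__   read 1 → write 1, move →, go to D
D | 0001[0]01__   read 0 → write 1, move ←, go to D
D | 000[1]101__   read 1 → write _, move →, go to D
D | 000_[1]01__   read 1 → write _, move →, go to D
D | 000__[0]1__   read 0 → write 1, move ←, go to D
D | 000_[_]11__   read _ → write 1, move →, go to A
A | 000_1[1]1__   read 1 → write 0, move →, go to B
B | 000_10[1]__   read 1 → write 1, move →, go to D
D | 000_101[_]_   read _ → write 1, move →, go to A
A | 000_1011[_]
The non-blank tape span at halt is 000_1011.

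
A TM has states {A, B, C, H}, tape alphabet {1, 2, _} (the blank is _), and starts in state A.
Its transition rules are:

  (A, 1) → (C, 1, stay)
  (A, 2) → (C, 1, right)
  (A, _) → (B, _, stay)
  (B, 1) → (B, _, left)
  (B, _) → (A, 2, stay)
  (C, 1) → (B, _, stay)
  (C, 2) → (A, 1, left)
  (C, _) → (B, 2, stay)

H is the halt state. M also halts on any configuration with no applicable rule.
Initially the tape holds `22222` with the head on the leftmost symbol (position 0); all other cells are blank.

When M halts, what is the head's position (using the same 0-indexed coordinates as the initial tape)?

A | [2]2222_   read 2 → write 1, move right, go to C
C | 1[2]222_   read 2 → write 1, move left, go to A
A | [1]1222_   read 1 → write 1, move stay, go to C
C | [1]1222_   read 1 → write _, move stay, go to B
B | [_]1222_   read _ → write 2, move stay, go to A
A | [2]1222_   read 2 → write 1, move right, go to C
C | 1[1]222_   read 1 → write _, move stay, go to B
B | 1[_]222_   read _ → write 2, move stay, go to A
A | 1[2]222_   read 2 → write 1, move right, go to C
C | 11[2]22_   read 2 → write 1, move left, go to A
A | 1[1]122_   read 1 → write 1, move stay, go to C
C | 1[1]122_   read 1 → write _, move stay, go to B
B | 1[_]122_   read _ → write 2, move stay, go to A
A | 1[2]122_   read 2 → write 1, move right, go to C
C | 11[1]22_   read 1 → write _, move stay, go to B
B | 11[_]22_   read _ → write 2, move stay, go to A
A | 11[2]22_   read 2 → write 1, move right, go to C
C | 111[2]2_   read 2 → write 1, move left, go to A
A | 11[1]12_   read 1 → write 1, move stay, go to C
C | 11[1]12_   read 1 → write _, move stay, go to B
B | 11[_]12_   read _ → write 2, move stay, go to A
A | 11[2]12_   read 2 → write 1, move right, go to C
C | 111[1]2_   read 1 → write _, move stay, go to B
B | 111[_]2_   read _ → write 2, move stay, go to A
A | 111[2]2_   read 2 → write 1, move right, go to C
C | 1111[2]_   read 2 → write 1, move left, go to A
A | 111[1]1_   read 1 → write 1, move stay, go to C
C | 111[1]1_   read 1 → write _, move stay, go to B
B | 111[_]1_   read _ → write 2, move stay, go to A
A | 111[2]1_   read 2 → write 1, move right, go to C
C | 1111[1]_   read 1 → write _, move stay, go to B
B | 1111[_]_   read _ → write 2, move stay, go to A
A | 1111[2]_   read 2 → write 1, move right, go to C
C | 11111[_]   read _ → write 2, move stay, go to B
B | 11111[2]
At halt the head is at cell 5.

5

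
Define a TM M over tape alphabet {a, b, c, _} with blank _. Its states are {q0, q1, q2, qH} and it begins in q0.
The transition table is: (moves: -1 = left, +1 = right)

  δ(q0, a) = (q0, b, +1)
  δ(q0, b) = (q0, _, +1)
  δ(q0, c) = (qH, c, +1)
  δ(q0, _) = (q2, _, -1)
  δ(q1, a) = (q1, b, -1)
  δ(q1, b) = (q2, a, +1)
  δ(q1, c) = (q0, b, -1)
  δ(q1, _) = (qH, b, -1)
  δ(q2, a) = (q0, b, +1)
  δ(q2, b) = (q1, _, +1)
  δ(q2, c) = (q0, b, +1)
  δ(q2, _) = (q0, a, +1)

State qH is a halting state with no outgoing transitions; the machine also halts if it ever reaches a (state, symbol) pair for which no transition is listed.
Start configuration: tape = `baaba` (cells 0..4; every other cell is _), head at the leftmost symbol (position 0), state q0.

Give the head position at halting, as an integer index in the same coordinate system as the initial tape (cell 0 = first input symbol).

q0 | [b]aaba_   read b → write _, move +1, go to q0
q0 | _[a]aba_   read a → write b, move +1, go to q0
q0 | _b[a]ba_   read a → write b, move +1, go to q0
q0 | _bb[b]a_   read b → write _, move +1, go to q0
q0 | _bb_[a]_   read a → write b, move +1, go to q0
q0 | _bb_b[_]   read _ → write _, move -1, go to q2
q2 | _bb_[b]_   read b → write _, move +1, go to q1
q1 | _bb__[_]   read _ → write b, move -1, go to qH
qH | _bb_[_]b
At halt the head is at cell 4.

4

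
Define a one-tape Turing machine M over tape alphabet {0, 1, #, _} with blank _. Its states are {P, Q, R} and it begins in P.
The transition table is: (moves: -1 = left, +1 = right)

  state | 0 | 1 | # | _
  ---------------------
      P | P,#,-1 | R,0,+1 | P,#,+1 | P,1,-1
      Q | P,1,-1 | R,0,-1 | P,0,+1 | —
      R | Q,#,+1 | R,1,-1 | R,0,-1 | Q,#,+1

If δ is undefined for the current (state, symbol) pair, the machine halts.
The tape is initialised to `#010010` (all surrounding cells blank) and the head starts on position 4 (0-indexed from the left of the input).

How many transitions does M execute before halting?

P | #010[0]10__   read 0 → write #, move -1, go to P
P | #01[0]#10__   read 0 → write #, move -1, go to P
P | #0[1]##10__   read 1 → write 0, move +1, go to R
R | #00[#]#10__   read # → write 0, move -1, go to R
R | #0[0]0#10__   read 0 → write #, move +1, go to Q
Q | #0#[0]#10__   read 0 → write 1, move -1, go to P
P | #0[#]1#10__   read # → write #, move +1, go to P
P | #0#[1]#10__   read 1 → write 0, move +1, go to R
R | #0#0[#]10__   read # → write 0, move -1, go to R
R | #0#[0]010__   read 0 → write #, move +1, go to Q
Q | #0##[0]10__   read 0 → write 1, move -1, go to P
P | #0#[#]110__   read # → write #, move +1, go to P
P | #0##[1]10__   read 1 → write 0, move +1, go to R
R | #0##0[1]0__   read 1 → write 1, move -1, go to R
R | #0##[0]10__   read 0 → write #, move +1, go to Q
Q | #0###[1]0__   read 1 → write 0, move -1, go to R
R | #0##[#]00__   read # → write 0, move -1, go to R
R | #0#[#]000__   read # → write 0, move -1, go to R
R | #0[#]0000__   read # → write 0, move -1, go to R
R | #[0]00000__   read 0 → write #, move +1, go to Q
Q | ##[0]0000__   read 0 → write 1, move -1, go to P
P | #[#]10000__   read # → write #, move +1, go to P
P | ##[1]0000__   read 1 → write 0, move +1, go to R
R | ##0[0]000__   read 0 → write #, move +1, go to Q
Q | ##0#[0]00__   read 0 → write 1, move -1, go to P
P | ##0[#]100__   read # → write #, move +1, go to P
P | ##0#[1]00__   read 1 → write 0, move +1, go to R
R | ##0#0[0]0__   read 0 → write #, move +1, go to Q
Q | ##0#0#[0]__   read 0 → write 1, move -1, go to P
P | ##0#0[#]1__   read # → write #, move +1, go to P
P | ##0#0#[1]__   read 1 → write 0, move +1, go to R
R | ##0#0#0[_]_   read _ → write #, move +1, go to Q
Q | ##0#0#0#[_]
M halts after 32 transitions.

32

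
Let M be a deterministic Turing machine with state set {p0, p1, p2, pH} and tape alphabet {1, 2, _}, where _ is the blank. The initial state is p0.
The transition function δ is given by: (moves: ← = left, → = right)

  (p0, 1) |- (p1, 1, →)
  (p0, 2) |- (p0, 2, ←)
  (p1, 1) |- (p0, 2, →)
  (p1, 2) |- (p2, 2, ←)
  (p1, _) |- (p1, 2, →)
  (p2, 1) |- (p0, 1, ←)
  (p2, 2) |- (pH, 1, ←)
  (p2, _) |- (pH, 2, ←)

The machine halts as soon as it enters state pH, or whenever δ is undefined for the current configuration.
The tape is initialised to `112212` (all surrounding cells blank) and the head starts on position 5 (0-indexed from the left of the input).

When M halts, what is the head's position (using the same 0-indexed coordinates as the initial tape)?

-1

p0 | _11221[2]   read 2 → write 2, move ←, go to p0
p0 | _1122[1]2   read 1 → write 1, move →, go to p1
p1 | _11221[2]   read 2 → write 2, move ←, go to p2
p2 | _1122[1]2   read 1 → write 1, move ←, go to p0
p0 | _112[2]12   read 2 → write 2, move ←, go to p0
p0 | _11[2]212   read 2 → write 2, move ←, go to p0
p0 | _1[1]2212   read 1 → write 1, move →, go to p1
p1 | _11[2]212   read 2 → write 2, move ←, go to p2
p2 | _1[1]2212   read 1 → write 1, move ←, go to p0
p0 | _[1]12212   read 1 → write 1, move →, go to p1
p1 | _1[1]2212   read 1 → write 2, move →, go to p0
p0 | _12[2]212   read 2 → write 2, move ←, go to p0
p0 | _1[2]2212   read 2 → write 2, move ←, go to p0
p0 | _[1]22212   read 1 → write 1, move →, go to p1
p1 | _1[2]2212   read 2 → write 2, move ←, go to p2
p2 | _[1]22212   read 1 → write 1, move ←, go to p0
p0 | [_]122212
At halt the head is at cell -1.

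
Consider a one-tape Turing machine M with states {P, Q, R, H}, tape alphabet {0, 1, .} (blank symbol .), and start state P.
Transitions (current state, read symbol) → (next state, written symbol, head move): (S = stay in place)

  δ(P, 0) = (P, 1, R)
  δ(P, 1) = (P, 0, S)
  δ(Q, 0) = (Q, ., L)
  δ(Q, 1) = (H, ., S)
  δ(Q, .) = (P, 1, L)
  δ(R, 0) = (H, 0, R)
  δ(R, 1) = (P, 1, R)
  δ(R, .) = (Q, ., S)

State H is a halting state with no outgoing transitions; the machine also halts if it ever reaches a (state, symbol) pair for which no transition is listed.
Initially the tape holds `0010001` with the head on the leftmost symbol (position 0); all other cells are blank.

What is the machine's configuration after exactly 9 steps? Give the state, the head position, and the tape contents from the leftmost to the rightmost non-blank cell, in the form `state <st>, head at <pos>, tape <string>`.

P | [0]010001.   read 0 → write 1, move R, go to P
P | 1[0]10001.   read 0 → write 1, move R, go to P
P | 11[1]0001.   read 1 → write 0, move S, go to P
P | 11[0]0001.   read 0 → write 1, move R, go to P
P | 111[0]001.   read 0 → write 1, move R, go to P
P | 1111[0]01.   read 0 → write 1, move R, go to P
P | 11111[0]1.   read 0 → write 1, move R, go to P
P | 111111[1].   read 1 → write 0, move S, go to P
P | 111111[0].   read 0 → write 1, move R, go to P
P | 1111111[.]
After 9 steps: state P, head at 7, tape 1111111.

state P, head at 7, tape 1111111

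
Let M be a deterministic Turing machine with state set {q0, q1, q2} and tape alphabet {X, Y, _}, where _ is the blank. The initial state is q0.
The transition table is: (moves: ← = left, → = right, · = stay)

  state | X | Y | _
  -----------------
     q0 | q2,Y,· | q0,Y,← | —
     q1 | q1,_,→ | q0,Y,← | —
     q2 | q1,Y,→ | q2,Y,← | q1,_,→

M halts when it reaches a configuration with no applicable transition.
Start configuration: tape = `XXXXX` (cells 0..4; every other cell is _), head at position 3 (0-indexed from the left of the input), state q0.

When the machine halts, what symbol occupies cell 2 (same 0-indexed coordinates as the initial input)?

Y

q0 | _XXX[X]X   read X → write Y, move ·, go to q2
q2 | _XXX[Y]X   read Y → write Y, move ←, go to q2
q2 | _XX[X]YX   read X → write Y, move →, go to q1
q1 | _XXY[Y]X   read Y → write Y, move ←, go to q0
q0 | _XX[Y]YX   read Y → write Y, move ←, go to q0
q0 | _X[X]YYX   read X → write Y, move ·, go to q2
q2 | _X[Y]YYX   read Y → write Y, move ←, go to q2
q2 | _[X]YYYX   read X → write Y, move →, go to q1
q1 | _Y[Y]YYX   read Y → write Y, move ←, go to q0
q0 | _[Y]YYYX   read Y → write Y, move ←, go to q0
q0 | [_]YYYYX
Cell 2 holds Y when M halts.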